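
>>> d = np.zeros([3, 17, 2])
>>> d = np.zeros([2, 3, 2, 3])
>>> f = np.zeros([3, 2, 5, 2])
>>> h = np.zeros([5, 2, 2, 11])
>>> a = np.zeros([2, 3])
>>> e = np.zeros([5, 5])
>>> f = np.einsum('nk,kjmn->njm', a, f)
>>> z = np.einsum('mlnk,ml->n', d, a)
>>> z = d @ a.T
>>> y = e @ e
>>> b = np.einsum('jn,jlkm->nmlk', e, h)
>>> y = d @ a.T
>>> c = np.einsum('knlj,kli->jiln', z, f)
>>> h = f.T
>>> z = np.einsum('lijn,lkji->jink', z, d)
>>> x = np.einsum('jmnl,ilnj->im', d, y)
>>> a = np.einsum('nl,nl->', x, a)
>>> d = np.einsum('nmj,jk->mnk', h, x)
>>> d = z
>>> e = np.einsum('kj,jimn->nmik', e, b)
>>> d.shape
(2, 3, 2, 3)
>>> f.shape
(2, 2, 5)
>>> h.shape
(5, 2, 2)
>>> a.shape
()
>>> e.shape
(2, 2, 11, 5)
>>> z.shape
(2, 3, 2, 3)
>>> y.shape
(2, 3, 2, 2)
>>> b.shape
(5, 11, 2, 2)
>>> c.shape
(2, 5, 2, 3)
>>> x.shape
(2, 3)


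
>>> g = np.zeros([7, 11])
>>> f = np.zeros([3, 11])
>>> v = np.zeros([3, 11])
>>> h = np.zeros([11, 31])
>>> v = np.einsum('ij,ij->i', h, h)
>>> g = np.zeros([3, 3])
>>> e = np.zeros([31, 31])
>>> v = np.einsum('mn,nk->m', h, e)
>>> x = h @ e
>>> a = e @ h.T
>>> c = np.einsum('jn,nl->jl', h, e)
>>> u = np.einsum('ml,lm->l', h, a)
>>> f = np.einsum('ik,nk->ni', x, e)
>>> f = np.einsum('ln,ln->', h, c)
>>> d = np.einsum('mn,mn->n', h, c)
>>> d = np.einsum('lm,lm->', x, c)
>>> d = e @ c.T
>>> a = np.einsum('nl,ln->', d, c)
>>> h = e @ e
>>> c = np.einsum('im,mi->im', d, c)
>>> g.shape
(3, 3)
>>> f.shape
()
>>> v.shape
(11,)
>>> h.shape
(31, 31)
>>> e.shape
(31, 31)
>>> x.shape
(11, 31)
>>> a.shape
()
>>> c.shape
(31, 11)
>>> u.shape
(31,)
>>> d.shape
(31, 11)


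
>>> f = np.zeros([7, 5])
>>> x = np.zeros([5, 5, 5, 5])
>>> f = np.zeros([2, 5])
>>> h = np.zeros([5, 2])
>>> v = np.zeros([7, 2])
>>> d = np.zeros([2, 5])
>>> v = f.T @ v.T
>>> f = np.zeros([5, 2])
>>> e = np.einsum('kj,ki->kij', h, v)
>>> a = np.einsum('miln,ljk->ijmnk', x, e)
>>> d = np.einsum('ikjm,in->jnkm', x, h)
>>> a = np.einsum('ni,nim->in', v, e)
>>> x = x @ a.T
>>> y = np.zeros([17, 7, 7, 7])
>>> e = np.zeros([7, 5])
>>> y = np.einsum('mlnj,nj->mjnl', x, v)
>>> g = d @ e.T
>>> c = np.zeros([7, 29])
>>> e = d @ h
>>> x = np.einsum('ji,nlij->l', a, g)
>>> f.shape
(5, 2)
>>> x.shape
(2,)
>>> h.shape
(5, 2)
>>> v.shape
(5, 7)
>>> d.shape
(5, 2, 5, 5)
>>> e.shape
(5, 2, 5, 2)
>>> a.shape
(7, 5)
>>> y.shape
(5, 7, 5, 5)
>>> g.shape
(5, 2, 5, 7)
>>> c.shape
(7, 29)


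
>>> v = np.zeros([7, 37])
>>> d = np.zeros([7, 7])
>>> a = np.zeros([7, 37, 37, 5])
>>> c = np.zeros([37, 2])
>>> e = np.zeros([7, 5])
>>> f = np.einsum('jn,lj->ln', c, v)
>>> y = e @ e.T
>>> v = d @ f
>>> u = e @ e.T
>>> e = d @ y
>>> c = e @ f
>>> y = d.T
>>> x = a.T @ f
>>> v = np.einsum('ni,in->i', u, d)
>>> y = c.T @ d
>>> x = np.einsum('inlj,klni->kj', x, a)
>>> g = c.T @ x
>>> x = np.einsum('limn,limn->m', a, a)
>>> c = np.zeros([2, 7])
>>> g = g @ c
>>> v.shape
(7,)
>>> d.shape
(7, 7)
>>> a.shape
(7, 37, 37, 5)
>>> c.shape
(2, 7)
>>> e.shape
(7, 7)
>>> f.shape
(7, 2)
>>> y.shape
(2, 7)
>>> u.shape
(7, 7)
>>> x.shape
(37,)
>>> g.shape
(2, 7)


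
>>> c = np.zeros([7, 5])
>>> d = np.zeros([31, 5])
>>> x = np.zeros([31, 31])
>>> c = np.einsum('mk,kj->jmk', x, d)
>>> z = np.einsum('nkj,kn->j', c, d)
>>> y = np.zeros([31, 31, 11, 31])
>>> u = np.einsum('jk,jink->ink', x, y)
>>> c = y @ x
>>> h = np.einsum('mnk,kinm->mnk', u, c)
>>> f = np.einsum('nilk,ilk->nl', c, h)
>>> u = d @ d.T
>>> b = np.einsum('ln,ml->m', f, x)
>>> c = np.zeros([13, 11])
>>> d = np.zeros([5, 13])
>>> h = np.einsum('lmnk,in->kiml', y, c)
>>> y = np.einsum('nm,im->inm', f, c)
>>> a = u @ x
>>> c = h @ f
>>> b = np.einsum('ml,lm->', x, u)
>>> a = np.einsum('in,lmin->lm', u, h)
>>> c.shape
(31, 13, 31, 11)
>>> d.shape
(5, 13)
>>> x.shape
(31, 31)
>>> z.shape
(31,)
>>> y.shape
(13, 31, 11)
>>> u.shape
(31, 31)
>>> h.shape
(31, 13, 31, 31)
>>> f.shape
(31, 11)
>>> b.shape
()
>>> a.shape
(31, 13)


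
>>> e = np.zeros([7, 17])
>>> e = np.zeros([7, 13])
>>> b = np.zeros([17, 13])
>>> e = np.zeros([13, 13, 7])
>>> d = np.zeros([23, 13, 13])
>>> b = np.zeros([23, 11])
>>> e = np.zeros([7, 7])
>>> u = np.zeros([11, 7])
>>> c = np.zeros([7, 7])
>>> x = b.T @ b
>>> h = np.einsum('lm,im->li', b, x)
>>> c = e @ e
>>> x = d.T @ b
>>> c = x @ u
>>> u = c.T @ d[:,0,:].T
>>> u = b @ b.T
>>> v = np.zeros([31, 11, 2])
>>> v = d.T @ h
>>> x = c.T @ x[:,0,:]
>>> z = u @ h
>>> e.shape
(7, 7)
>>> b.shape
(23, 11)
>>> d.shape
(23, 13, 13)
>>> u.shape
(23, 23)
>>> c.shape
(13, 13, 7)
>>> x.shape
(7, 13, 11)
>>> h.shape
(23, 11)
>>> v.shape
(13, 13, 11)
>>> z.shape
(23, 11)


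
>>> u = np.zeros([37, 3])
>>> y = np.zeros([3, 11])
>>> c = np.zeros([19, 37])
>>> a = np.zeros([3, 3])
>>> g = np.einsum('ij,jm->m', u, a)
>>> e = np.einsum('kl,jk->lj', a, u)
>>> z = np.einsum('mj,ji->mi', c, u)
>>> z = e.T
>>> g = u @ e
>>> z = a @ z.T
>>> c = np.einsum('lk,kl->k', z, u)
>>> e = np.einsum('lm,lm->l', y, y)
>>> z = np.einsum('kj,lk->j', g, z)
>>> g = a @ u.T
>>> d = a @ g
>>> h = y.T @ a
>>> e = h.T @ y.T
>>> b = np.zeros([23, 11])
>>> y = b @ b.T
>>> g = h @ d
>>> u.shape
(37, 3)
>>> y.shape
(23, 23)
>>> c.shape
(37,)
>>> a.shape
(3, 3)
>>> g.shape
(11, 37)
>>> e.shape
(3, 3)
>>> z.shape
(37,)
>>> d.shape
(3, 37)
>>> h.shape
(11, 3)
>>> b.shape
(23, 11)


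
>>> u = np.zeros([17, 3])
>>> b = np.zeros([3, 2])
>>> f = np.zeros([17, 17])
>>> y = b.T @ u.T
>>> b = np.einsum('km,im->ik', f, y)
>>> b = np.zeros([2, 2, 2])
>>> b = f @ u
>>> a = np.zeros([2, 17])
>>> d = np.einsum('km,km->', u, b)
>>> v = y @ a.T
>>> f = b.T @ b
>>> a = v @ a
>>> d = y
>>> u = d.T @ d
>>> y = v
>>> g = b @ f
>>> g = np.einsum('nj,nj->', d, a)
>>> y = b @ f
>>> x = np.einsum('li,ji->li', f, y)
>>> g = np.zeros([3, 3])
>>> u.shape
(17, 17)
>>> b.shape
(17, 3)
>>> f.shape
(3, 3)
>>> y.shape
(17, 3)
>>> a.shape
(2, 17)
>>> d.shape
(2, 17)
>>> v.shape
(2, 2)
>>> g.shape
(3, 3)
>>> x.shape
(3, 3)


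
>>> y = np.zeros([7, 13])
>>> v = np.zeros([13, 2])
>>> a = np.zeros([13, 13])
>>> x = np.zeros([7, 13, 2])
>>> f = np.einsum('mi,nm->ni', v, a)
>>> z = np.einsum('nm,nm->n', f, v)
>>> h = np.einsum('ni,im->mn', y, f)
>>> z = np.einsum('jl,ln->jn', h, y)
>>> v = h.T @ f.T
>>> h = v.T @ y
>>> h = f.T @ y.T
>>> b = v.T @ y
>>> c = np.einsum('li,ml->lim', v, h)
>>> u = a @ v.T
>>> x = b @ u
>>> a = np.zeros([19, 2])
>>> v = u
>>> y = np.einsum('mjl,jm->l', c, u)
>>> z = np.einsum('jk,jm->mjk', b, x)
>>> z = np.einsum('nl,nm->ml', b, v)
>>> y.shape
(2,)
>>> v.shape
(13, 7)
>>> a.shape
(19, 2)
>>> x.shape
(13, 7)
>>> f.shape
(13, 2)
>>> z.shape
(7, 13)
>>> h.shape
(2, 7)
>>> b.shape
(13, 13)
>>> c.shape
(7, 13, 2)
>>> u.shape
(13, 7)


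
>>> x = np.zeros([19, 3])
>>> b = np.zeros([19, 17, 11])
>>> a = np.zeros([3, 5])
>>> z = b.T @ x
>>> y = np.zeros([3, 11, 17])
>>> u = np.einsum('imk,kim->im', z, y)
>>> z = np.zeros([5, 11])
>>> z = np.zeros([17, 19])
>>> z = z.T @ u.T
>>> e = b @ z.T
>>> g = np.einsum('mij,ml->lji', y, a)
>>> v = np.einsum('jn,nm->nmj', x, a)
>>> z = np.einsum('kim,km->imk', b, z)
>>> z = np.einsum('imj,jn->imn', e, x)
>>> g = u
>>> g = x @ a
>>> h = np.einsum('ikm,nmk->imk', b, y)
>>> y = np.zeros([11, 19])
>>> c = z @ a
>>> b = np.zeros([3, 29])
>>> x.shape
(19, 3)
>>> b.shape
(3, 29)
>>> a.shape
(3, 5)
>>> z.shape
(19, 17, 3)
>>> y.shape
(11, 19)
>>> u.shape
(11, 17)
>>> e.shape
(19, 17, 19)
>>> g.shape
(19, 5)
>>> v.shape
(3, 5, 19)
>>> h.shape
(19, 11, 17)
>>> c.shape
(19, 17, 5)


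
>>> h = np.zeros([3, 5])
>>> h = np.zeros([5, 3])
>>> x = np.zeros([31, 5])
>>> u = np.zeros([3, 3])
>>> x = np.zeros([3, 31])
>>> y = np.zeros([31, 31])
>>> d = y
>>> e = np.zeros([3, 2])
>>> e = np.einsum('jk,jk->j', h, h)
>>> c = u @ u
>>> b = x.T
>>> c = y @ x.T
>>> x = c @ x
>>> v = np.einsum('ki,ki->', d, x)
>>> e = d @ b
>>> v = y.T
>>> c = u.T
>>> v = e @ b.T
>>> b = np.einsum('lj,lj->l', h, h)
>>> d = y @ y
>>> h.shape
(5, 3)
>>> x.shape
(31, 31)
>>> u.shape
(3, 3)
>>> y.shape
(31, 31)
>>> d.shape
(31, 31)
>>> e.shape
(31, 3)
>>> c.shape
(3, 3)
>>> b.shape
(5,)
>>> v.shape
(31, 31)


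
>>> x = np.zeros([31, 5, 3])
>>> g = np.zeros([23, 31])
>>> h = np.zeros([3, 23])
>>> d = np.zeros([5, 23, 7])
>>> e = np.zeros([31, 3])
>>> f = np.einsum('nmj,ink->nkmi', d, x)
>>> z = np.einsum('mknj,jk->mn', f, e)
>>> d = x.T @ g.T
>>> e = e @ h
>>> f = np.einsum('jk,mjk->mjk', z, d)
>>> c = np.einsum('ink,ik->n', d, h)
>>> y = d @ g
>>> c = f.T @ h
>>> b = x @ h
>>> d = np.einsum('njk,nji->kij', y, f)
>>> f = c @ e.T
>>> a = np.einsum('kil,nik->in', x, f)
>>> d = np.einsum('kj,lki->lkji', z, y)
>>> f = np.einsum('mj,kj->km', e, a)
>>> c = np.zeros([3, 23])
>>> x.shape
(31, 5, 3)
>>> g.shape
(23, 31)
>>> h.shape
(3, 23)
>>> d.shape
(3, 5, 23, 31)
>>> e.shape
(31, 23)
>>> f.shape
(5, 31)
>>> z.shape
(5, 23)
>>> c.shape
(3, 23)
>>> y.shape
(3, 5, 31)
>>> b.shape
(31, 5, 23)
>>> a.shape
(5, 23)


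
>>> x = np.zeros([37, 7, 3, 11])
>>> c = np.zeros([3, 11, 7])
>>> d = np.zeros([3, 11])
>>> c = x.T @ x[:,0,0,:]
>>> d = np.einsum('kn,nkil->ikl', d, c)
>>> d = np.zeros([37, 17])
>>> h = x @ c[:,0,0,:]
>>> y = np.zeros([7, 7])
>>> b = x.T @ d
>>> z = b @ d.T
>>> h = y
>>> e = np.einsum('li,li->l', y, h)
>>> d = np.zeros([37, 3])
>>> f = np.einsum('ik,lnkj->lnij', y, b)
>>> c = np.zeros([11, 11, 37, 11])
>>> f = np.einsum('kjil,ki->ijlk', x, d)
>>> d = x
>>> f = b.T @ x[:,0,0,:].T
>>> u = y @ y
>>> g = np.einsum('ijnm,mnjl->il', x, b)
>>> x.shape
(37, 7, 3, 11)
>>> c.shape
(11, 11, 37, 11)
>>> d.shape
(37, 7, 3, 11)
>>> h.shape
(7, 7)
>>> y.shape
(7, 7)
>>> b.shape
(11, 3, 7, 17)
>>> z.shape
(11, 3, 7, 37)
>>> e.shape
(7,)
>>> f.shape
(17, 7, 3, 37)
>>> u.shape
(7, 7)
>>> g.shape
(37, 17)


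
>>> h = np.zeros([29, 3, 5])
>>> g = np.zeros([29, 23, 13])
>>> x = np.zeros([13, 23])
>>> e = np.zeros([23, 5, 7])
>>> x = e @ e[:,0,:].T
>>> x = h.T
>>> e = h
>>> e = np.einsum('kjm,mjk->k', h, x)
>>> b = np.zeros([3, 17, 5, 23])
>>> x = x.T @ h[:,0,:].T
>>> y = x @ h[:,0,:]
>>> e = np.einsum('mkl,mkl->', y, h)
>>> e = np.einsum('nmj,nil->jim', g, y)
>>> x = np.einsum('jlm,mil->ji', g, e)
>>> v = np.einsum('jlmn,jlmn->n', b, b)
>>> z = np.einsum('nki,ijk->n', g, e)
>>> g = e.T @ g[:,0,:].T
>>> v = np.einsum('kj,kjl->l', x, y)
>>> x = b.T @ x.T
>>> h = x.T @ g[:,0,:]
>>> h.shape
(29, 17, 5, 29)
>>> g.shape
(23, 3, 29)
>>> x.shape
(23, 5, 17, 29)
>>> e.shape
(13, 3, 23)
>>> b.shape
(3, 17, 5, 23)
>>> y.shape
(29, 3, 5)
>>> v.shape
(5,)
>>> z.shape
(29,)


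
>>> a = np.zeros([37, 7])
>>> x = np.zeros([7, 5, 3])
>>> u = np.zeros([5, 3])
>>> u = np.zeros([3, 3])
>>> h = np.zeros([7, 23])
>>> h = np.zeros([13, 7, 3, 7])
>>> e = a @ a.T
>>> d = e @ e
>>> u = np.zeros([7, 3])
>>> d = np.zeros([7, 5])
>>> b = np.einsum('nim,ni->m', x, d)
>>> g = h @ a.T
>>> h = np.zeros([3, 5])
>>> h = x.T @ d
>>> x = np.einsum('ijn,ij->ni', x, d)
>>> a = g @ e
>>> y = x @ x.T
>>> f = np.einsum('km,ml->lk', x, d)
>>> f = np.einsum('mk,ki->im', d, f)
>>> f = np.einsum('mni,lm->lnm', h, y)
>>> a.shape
(13, 7, 3, 37)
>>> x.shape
(3, 7)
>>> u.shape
(7, 3)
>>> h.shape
(3, 5, 5)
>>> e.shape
(37, 37)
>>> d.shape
(7, 5)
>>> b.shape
(3,)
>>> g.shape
(13, 7, 3, 37)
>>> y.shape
(3, 3)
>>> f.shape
(3, 5, 3)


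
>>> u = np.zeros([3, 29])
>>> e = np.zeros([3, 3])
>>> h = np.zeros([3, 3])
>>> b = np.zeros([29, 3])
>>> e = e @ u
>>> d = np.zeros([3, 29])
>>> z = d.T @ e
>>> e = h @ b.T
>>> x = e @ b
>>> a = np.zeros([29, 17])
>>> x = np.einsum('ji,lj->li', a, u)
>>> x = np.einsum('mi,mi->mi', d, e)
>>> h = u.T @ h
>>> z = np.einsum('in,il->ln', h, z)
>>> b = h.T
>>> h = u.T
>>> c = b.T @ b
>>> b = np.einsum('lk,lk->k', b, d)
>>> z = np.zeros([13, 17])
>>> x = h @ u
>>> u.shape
(3, 29)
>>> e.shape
(3, 29)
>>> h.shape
(29, 3)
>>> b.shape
(29,)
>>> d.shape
(3, 29)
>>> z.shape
(13, 17)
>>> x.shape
(29, 29)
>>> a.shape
(29, 17)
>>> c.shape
(29, 29)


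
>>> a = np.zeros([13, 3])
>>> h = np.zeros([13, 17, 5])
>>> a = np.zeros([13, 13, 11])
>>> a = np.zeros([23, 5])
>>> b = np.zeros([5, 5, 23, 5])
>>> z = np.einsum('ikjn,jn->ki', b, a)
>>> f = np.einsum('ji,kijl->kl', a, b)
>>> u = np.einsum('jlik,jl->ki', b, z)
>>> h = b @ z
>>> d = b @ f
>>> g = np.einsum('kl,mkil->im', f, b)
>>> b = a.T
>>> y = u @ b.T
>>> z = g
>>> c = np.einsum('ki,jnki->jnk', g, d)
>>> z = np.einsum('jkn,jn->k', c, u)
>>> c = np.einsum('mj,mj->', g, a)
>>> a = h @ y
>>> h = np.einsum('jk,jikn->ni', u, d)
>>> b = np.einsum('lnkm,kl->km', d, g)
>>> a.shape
(5, 5, 23, 5)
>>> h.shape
(5, 5)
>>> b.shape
(23, 5)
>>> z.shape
(5,)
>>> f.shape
(5, 5)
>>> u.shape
(5, 23)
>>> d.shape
(5, 5, 23, 5)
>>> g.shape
(23, 5)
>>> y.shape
(5, 5)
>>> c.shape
()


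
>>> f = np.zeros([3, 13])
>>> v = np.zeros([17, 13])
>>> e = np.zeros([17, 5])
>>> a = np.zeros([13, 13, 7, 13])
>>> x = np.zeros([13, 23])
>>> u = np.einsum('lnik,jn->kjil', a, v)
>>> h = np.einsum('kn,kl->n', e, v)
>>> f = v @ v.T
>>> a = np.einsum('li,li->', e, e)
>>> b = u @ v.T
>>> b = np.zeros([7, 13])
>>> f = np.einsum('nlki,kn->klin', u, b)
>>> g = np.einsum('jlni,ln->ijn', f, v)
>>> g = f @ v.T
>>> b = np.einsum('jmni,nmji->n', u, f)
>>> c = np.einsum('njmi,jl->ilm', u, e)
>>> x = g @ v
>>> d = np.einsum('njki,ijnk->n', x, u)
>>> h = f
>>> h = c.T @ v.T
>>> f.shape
(7, 17, 13, 13)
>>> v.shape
(17, 13)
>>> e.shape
(17, 5)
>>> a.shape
()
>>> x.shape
(7, 17, 13, 13)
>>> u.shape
(13, 17, 7, 13)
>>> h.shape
(7, 5, 17)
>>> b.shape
(7,)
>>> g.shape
(7, 17, 13, 17)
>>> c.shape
(13, 5, 7)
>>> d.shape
(7,)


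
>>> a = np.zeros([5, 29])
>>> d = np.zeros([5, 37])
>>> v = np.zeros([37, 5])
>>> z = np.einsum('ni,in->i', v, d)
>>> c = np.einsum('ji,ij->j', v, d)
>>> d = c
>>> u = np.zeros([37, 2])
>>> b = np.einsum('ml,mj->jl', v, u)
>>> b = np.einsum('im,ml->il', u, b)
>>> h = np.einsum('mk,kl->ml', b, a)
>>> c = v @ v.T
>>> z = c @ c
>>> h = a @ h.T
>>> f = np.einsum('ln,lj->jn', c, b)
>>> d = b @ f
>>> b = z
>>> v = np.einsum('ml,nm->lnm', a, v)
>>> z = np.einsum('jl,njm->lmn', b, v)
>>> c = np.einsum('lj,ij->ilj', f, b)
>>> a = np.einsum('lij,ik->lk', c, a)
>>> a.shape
(37, 29)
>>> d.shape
(37, 37)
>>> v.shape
(29, 37, 5)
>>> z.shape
(37, 5, 29)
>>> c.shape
(37, 5, 37)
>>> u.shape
(37, 2)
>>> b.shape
(37, 37)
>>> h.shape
(5, 37)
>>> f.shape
(5, 37)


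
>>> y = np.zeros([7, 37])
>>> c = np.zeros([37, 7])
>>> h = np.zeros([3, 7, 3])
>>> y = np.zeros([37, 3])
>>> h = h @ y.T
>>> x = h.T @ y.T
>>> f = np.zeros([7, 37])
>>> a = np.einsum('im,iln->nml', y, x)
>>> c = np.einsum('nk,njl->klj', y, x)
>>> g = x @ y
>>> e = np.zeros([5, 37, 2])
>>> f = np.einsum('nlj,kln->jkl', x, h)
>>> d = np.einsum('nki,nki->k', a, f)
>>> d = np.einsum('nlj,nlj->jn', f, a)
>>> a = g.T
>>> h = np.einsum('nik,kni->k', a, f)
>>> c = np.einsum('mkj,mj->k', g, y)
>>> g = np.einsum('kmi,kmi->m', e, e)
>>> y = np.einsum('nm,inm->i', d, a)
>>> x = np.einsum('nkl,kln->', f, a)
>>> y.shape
(3,)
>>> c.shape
(7,)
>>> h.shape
(37,)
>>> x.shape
()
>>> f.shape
(37, 3, 7)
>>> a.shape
(3, 7, 37)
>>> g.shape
(37,)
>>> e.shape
(5, 37, 2)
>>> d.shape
(7, 37)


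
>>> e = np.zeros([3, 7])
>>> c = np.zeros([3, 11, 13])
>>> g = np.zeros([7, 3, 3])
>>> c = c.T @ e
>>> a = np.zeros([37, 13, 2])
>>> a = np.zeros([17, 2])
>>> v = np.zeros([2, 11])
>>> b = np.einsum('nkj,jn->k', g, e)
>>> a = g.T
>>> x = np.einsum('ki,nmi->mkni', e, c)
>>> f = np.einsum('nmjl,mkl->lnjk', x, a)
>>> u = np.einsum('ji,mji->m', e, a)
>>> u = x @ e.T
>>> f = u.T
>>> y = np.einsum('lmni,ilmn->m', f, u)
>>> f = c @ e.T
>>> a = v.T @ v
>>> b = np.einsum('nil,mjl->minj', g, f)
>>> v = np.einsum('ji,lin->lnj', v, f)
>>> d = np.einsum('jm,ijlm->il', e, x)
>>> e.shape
(3, 7)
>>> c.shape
(13, 11, 7)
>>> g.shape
(7, 3, 3)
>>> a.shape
(11, 11)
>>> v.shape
(13, 3, 2)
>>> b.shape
(13, 3, 7, 11)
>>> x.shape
(11, 3, 13, 7)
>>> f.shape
(13, 11, 3)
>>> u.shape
(11, 3, 13, 3)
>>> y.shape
(13,)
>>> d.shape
(11, 13)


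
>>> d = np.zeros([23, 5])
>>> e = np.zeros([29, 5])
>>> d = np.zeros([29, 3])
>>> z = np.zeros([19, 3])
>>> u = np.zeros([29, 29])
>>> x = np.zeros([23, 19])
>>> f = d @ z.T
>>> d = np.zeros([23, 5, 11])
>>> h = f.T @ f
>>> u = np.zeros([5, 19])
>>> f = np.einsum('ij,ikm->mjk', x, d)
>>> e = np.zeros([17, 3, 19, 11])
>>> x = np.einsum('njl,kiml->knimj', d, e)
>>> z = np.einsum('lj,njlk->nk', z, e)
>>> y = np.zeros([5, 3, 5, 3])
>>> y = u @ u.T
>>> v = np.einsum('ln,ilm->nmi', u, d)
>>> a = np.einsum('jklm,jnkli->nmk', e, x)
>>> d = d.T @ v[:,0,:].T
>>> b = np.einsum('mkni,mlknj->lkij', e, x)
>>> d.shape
(11, 5, 19)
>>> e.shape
(17, 3, 19, 11)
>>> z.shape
(17, 11)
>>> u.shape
(5, 19)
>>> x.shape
(17, 23, 3, 19, 5)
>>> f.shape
(11, 19, 5)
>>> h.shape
(19, 19)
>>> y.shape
(5, 5)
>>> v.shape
(19, 11, 23)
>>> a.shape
(23, 11, 3)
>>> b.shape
(23, 3, 11, 5)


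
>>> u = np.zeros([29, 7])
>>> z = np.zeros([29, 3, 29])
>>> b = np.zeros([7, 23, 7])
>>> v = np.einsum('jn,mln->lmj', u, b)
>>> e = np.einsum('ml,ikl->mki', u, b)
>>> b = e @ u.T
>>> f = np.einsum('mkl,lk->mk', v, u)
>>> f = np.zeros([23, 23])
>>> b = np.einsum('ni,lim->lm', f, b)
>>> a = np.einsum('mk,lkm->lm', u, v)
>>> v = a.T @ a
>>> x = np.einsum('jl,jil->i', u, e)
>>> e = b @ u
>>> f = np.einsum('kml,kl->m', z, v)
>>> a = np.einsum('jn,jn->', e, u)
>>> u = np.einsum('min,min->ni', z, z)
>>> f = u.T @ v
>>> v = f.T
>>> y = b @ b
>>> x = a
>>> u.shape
(29, 3)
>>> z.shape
(29, 3, 29)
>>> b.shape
(29, 29)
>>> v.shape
(29, 3)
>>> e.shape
(29, 7)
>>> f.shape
(3, 29)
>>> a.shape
()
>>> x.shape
()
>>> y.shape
(29, 29)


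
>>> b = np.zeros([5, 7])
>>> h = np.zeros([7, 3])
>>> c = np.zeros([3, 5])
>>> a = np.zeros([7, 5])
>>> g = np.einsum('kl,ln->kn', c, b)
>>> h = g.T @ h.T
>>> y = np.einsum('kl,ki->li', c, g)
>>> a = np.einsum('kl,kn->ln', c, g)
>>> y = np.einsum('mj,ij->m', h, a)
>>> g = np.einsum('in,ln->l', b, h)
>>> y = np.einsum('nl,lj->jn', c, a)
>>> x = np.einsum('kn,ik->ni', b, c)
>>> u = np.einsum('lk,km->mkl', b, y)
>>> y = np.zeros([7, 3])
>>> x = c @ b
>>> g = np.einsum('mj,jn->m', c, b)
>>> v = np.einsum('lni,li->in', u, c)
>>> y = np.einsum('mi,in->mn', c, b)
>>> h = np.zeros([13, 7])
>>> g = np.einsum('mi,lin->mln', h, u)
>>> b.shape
(5, 7)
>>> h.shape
(13, 7)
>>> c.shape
(3, 5)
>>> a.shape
(5, 7)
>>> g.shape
(13, 3, 5)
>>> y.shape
(3, 7)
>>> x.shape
(3, 7)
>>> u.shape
(3, 7, 5)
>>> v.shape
(5, 7)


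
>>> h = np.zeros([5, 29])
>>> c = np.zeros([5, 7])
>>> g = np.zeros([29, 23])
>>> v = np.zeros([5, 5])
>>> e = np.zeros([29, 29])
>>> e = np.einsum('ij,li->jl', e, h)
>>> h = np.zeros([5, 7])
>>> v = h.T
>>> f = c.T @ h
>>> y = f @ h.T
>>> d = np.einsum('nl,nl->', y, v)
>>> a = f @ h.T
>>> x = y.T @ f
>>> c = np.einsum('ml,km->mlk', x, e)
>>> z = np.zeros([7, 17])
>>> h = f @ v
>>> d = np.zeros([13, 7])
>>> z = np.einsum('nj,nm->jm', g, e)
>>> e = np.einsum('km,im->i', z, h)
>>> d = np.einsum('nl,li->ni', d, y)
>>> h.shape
(7, 5)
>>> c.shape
(5, 7, 29)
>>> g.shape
(29, 23)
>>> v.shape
(7, 5)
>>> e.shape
(7,)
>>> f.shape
(7, 7)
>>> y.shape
(7, 5)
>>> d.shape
(13, 5)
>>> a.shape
(7, 5)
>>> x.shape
(5, 7)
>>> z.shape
(23, 5)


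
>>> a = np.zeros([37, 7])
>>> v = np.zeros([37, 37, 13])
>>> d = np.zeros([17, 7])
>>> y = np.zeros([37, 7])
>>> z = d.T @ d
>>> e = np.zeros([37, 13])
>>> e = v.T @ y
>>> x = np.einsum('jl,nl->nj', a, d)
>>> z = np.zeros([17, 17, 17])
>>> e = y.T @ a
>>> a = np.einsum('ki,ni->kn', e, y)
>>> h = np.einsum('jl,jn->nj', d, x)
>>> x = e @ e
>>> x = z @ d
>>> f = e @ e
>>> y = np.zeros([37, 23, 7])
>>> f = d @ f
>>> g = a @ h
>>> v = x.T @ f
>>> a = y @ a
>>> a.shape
(37, 23, 37)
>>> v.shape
(7, 17, 7)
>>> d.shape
(17, 7)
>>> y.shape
(37, 23, 7)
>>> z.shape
(17, 17, 17)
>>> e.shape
(7, 7)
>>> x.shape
(17, 17, 7)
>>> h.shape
(37, 17)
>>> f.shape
(17, 7)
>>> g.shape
(7, 17)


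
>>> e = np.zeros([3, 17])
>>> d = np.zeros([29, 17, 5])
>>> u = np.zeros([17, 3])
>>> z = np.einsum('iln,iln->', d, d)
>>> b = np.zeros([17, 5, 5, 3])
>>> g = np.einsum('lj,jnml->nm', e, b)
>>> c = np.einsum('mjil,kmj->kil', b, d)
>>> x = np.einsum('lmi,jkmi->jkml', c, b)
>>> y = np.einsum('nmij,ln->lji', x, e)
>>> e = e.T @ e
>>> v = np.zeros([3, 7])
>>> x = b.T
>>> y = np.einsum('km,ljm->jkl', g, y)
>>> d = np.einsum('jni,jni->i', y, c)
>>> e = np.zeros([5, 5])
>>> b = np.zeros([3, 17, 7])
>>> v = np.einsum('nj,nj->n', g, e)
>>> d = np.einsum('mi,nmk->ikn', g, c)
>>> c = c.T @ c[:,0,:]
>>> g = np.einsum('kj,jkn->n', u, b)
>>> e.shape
(5, 5)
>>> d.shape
(5, 3, 29)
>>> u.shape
(17, 3)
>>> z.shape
()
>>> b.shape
(3, 17, 7)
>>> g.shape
(7,)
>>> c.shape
(3, 5, 3)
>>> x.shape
(3, 5, 5, 17)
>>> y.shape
(29, 5, 3)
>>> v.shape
(5,)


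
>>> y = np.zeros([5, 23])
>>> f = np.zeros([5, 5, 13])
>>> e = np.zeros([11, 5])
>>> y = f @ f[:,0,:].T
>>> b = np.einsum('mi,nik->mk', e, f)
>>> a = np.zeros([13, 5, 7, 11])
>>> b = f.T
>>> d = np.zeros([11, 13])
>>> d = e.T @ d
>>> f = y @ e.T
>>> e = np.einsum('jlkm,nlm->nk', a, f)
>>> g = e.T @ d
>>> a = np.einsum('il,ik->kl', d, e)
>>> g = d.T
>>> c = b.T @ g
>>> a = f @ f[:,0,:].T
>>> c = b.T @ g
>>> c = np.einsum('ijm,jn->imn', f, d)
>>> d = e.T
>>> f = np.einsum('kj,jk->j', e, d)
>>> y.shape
(5, 5, 5)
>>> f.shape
(7,)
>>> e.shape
(5, 7)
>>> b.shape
(13, 5, 5)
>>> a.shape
(5, 5, 5)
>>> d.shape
(7, 5)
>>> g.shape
(13, 5)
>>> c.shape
(5, 11, 13)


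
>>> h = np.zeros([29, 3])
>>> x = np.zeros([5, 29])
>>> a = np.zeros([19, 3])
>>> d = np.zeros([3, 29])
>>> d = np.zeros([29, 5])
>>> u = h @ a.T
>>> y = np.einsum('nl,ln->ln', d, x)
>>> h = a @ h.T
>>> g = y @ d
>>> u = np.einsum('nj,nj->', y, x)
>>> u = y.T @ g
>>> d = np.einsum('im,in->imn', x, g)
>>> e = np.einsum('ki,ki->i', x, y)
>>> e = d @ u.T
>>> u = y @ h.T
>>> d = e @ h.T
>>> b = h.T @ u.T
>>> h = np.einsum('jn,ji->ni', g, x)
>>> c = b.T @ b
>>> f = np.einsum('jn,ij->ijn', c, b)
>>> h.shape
(5, 29)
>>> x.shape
(5, 29)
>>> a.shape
(19, 3)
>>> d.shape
(5, 29, 19)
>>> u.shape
(5, 19)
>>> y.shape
(5, 29)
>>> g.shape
(5, 5)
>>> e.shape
(5, 29, 29)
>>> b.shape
(29, 5)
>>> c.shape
(5, 5)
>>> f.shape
(29, 5, 5)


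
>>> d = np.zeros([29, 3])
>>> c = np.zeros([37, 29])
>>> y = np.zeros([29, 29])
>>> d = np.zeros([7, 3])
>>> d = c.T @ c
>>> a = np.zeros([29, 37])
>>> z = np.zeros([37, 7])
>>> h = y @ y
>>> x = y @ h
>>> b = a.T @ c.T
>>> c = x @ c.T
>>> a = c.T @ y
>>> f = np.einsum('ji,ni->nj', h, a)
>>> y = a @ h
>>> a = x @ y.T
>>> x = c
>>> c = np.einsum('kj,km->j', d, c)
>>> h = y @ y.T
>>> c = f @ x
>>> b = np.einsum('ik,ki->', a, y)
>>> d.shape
(29, 29)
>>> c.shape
(37, 37)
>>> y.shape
(37, 29)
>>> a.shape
(29, 37)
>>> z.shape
(37, 7)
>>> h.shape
(37, 37)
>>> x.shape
(29, 37)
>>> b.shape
()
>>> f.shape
(37, 29)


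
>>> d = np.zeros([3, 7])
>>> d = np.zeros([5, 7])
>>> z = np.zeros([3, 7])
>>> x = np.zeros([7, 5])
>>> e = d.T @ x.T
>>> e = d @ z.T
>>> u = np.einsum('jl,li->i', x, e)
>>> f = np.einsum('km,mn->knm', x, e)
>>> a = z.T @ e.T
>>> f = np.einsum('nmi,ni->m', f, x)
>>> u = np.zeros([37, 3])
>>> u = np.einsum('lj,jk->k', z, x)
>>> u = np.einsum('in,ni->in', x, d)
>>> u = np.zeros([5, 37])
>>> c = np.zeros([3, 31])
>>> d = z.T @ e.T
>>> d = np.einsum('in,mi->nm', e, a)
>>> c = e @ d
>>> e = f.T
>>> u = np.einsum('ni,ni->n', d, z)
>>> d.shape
(3, 7)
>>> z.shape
(3, 7)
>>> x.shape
(7, 5)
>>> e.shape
(3,)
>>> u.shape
(3,)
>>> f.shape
(3,)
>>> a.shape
(7, 5)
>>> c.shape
(5, 7)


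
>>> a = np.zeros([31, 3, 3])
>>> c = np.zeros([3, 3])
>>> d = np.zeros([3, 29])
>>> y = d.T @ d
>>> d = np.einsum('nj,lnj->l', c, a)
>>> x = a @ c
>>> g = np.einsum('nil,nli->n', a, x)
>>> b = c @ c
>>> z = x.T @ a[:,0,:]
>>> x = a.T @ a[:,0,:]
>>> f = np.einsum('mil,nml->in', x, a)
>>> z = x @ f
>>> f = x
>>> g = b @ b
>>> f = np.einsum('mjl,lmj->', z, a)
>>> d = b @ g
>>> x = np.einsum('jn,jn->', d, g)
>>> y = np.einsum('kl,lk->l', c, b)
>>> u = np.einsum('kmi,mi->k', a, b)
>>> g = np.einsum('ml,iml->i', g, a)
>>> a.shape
(31, 3, 3)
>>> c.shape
(3, 3)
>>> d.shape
(3, 3)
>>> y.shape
(3,)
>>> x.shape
()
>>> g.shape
(31,)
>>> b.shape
(3, 3)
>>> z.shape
(3, 3, 31)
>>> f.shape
()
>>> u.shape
(31,)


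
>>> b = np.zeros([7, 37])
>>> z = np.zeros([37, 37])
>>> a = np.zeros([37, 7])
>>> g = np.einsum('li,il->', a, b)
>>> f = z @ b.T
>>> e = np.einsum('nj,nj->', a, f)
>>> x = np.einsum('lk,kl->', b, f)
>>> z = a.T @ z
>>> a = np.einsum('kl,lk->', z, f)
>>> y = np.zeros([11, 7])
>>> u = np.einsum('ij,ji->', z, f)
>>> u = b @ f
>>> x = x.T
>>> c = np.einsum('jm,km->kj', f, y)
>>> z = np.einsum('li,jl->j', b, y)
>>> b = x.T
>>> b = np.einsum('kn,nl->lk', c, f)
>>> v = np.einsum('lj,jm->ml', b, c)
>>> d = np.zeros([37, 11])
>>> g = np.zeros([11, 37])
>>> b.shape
(7, 11)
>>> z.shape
(11,)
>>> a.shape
()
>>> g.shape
(11, 37)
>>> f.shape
(37, 7)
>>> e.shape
()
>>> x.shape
()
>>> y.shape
(11, 7)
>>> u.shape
(7, 7)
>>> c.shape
(11, 37)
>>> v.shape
(37, 7)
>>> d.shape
(37, 11)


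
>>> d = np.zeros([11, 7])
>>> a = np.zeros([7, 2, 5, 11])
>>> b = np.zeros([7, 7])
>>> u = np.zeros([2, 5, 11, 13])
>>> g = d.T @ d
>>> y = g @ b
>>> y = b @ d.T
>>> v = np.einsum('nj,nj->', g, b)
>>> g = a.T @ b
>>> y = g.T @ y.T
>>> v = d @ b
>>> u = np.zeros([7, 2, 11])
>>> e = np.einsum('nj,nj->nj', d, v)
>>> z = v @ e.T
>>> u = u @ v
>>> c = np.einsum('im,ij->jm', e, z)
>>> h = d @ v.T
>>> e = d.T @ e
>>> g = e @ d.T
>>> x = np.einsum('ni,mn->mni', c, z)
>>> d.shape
(11, 7)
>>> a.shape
(7, 2, 5, 11)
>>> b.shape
(7, 7)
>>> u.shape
(7, 2, 7)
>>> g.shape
(7, 11)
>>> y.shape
(7, 2, 5, 7)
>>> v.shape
(11, 7)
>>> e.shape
(7, 7)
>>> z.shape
(11, 11)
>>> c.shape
(11, 7)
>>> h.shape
(11, 11)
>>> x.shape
(11, 11, 7)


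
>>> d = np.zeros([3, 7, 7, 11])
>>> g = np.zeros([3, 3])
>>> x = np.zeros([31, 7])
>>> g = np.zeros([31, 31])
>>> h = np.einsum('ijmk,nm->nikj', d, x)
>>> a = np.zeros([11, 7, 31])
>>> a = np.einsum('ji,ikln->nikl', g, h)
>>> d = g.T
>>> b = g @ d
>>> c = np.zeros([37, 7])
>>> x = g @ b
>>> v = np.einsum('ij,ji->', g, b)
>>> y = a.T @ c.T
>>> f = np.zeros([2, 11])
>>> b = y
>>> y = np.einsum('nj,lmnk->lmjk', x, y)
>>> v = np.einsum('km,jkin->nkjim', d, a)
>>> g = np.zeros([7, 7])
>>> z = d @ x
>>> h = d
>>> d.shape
(31, 31)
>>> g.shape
(7, 7)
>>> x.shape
(31, 31)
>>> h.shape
(31, 31)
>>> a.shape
(7, 31, 3, 11)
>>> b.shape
(11, 3, 31, 37)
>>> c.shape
(37, 7)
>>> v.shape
(11, 31, 7, 3, 31)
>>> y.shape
(11, 3, 31, 37)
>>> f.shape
(2, 11)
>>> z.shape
(31, 31)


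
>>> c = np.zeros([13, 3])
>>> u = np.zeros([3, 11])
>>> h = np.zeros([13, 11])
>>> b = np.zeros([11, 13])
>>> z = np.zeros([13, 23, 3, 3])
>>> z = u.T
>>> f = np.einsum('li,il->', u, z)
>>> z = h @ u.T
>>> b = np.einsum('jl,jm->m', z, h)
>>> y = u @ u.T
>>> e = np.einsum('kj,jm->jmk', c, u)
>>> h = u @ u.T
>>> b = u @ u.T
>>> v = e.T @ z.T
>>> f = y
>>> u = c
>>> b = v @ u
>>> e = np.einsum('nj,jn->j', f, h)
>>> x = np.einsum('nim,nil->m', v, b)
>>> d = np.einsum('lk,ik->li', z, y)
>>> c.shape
(13, 3)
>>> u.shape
(13, 3)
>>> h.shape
(3, 3)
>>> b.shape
(13, 11, 3)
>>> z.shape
(13, 3)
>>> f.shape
(3, 3)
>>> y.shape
(3, 3)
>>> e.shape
(3,)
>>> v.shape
(13, 11, 13)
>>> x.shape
(13,)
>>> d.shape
(13, 3)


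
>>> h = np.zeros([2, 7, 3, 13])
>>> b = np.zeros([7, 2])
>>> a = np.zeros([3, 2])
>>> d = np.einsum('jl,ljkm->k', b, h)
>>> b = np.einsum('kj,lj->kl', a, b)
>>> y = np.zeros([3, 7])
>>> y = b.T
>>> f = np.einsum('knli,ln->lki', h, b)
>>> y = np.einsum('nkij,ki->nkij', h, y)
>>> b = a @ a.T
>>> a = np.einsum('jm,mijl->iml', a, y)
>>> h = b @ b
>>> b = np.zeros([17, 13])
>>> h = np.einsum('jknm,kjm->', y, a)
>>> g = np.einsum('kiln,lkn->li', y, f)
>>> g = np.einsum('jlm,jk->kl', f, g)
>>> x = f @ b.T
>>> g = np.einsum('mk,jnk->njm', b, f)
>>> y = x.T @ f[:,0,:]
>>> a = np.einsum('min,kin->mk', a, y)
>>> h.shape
()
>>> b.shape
(17, 13)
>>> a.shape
(7, 17)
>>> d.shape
(3,)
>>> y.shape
(17, 2, 13)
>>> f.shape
(3, 2, 13)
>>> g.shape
(2, 3, 17)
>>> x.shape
(3, 2, 17)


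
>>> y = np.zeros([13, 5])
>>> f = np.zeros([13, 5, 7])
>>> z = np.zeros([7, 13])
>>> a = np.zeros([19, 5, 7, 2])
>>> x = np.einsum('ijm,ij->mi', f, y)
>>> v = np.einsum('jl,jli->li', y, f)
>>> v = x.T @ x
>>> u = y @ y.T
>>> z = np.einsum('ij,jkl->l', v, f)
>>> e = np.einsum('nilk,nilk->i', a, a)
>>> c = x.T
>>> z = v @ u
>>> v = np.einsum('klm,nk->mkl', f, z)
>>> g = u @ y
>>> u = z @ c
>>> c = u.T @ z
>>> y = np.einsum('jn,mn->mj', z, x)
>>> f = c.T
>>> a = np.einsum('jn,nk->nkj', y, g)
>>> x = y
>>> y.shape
(7, 13)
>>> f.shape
(13, 7)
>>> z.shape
(13, 13)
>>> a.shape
(13, 5, 7)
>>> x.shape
(7, 13)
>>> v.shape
(7, 13, 5)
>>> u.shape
(13, 7)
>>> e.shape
(5,)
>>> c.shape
(7, 13)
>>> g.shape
(13, 5)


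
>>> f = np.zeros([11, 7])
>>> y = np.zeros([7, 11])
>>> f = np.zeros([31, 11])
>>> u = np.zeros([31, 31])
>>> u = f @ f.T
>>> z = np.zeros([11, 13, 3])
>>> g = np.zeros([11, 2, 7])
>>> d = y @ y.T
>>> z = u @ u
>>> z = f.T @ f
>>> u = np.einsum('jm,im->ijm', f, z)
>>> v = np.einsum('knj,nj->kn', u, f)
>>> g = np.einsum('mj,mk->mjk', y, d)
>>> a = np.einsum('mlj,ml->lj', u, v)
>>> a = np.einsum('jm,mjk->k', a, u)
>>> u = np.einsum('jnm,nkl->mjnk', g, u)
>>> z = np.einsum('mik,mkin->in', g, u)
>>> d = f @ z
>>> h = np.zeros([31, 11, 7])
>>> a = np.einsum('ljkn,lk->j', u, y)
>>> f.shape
(31, 11)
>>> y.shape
(7, 11)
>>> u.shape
(7, 7, 11, 31)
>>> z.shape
(11, 31)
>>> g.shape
(7, 11, 7)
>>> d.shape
(31, 31)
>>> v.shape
(11, 31)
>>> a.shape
(7,)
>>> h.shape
(31, 11, 7)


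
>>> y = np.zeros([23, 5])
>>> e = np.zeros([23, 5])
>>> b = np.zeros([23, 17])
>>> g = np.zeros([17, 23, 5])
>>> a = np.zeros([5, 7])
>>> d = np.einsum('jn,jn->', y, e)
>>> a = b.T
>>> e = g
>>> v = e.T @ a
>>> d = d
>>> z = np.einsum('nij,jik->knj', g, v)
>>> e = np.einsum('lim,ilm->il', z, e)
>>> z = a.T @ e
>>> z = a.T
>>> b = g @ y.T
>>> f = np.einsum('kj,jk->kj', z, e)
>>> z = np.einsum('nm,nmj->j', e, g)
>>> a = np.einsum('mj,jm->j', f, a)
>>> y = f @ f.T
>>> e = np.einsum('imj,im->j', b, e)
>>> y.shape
(23, 23)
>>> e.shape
(23,)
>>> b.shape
(17, 23, 23)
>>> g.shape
(17, 23, 5)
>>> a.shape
(17,)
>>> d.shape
()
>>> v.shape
(5, 23, 23)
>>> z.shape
(5,)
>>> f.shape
(23, 17)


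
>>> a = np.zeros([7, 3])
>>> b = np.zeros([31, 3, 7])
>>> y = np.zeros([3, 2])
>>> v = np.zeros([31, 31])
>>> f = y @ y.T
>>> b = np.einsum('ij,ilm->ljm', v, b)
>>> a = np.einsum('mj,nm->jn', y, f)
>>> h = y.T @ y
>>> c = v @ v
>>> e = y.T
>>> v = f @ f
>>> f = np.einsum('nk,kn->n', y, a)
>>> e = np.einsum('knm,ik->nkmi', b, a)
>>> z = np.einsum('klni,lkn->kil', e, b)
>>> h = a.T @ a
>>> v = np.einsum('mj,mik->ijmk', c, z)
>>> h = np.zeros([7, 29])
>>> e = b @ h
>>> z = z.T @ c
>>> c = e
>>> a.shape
(2, 3)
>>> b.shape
(3, 31, 7)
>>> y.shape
(3, 2)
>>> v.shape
(2, 31, 31, 3)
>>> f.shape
(3,)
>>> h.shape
(7, 29)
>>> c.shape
(3, 31, 29)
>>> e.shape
(3, 31, 29)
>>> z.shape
(3, 2, 31)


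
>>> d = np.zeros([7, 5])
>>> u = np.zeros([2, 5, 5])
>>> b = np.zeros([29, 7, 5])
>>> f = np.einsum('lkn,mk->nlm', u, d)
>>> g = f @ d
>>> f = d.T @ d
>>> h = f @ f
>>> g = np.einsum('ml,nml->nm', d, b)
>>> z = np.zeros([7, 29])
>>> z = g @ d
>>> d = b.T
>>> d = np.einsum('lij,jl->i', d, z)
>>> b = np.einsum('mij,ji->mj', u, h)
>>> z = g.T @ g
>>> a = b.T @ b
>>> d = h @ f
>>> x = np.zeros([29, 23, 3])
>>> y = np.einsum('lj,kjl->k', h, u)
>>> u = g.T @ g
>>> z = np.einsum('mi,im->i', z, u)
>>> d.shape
(5, 5)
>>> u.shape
(7, 7)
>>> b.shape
(2, 5)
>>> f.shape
(5, 5)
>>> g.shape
(29, 7)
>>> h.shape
(5, 5)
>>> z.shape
(7,)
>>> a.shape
(5, 5)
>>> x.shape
(29, 23, 3)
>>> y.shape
(2,)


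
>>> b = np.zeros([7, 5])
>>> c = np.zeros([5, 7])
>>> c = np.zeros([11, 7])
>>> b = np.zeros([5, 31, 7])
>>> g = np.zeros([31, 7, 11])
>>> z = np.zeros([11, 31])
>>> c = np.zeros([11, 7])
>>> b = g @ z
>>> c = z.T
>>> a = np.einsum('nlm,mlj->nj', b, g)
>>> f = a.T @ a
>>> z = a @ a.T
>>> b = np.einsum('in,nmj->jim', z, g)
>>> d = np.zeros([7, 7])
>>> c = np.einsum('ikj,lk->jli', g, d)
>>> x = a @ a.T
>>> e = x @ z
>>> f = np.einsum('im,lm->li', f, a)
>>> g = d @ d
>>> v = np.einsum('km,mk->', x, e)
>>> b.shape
(11, 31, 7)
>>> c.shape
(11, 7, 31)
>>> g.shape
(7, 7)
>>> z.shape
(31, 31)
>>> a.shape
(31, 11)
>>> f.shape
(31, 11)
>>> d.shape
(7, 7)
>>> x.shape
(31, 31)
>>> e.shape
(31, 31)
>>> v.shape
()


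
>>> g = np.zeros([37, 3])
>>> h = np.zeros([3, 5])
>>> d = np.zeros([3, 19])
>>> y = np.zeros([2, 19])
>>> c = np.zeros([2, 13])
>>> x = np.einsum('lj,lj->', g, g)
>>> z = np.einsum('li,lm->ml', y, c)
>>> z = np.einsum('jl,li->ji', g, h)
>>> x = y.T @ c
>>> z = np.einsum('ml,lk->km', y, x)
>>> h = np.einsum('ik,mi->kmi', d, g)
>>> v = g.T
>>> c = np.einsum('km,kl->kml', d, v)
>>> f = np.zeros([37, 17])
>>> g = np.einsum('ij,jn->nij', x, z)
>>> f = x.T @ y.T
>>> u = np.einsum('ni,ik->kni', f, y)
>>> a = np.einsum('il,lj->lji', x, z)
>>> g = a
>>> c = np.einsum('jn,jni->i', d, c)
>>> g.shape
(13, 2, 19)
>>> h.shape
(19, 37, 3)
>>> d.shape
(3, 19)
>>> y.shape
(2, 19)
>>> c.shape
(37,)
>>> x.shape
(19, 13)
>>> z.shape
(13, 2)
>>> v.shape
(3, 37)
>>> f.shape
(13, 2)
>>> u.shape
(19, 13, 2)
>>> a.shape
(13, 2, 19)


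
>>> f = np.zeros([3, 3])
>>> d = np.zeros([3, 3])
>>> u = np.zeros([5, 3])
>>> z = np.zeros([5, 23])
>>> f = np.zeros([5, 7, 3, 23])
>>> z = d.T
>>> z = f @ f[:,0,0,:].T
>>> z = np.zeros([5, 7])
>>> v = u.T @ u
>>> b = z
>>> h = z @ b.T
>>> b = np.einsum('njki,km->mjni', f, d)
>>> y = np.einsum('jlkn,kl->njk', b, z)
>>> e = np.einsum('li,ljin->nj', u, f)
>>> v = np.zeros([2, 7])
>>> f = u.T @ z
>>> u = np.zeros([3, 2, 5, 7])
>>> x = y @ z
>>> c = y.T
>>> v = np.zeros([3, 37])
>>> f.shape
(3, 7)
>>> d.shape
(3, 3)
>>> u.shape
(3, 2, 5, 7)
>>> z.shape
(5, 7)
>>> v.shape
(3, 37)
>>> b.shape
(3, 7, 5, 23)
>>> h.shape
(5, 5)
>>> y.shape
(23, 3, 5)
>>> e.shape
(23, 7)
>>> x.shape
(23, 3, 7)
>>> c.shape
(5, 3, 23)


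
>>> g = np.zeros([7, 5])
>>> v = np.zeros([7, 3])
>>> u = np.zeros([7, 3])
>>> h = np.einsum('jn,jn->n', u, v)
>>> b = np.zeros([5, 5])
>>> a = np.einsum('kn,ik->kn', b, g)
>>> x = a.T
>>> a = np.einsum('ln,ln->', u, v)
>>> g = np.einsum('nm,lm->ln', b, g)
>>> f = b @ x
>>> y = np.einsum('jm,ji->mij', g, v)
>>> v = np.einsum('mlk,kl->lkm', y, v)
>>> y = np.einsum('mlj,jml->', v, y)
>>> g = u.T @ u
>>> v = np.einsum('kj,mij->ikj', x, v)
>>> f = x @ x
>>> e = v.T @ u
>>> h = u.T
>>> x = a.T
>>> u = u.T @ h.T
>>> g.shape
(3, 3)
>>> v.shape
(7, 5, 5)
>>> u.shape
(3, 3)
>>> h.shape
(3, 7)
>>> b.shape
(5, 5)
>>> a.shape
()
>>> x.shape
()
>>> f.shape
(5, 5)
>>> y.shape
()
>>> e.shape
(5, 5, 3)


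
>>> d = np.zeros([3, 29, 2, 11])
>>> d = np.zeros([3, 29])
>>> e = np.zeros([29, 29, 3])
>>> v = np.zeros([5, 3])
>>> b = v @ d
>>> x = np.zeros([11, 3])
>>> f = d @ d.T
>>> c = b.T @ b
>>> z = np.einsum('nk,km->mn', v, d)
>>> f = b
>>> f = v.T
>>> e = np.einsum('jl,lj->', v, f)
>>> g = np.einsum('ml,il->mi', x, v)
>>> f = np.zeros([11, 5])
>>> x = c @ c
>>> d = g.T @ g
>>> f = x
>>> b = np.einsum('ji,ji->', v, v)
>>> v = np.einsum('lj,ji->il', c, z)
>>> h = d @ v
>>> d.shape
(5, 5)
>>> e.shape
()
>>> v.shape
(5, 29)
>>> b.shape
()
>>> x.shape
(29, 29)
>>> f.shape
(29, 29)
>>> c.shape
(29, 29)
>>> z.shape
(29, 5)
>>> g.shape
(11, 5)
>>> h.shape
(5, 29)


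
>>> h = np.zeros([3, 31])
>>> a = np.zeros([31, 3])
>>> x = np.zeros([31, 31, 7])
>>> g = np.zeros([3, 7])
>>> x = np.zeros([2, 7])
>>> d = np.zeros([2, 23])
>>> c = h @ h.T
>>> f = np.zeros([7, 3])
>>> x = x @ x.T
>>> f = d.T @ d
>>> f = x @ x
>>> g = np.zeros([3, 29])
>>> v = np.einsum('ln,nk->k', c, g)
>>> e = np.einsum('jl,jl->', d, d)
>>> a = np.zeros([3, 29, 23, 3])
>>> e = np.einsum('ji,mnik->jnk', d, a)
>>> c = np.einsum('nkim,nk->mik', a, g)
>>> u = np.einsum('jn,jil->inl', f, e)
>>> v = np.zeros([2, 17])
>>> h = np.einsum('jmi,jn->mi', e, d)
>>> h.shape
(29, 3)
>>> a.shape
(3, 29, 23, 3)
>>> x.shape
(2, 2)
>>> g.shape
(3, 29)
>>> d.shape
(2, 23)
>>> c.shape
(3, 23, 29)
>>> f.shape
(2, 2)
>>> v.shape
(2, 17)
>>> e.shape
(2, 29, 3)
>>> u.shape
(29, 2, 3)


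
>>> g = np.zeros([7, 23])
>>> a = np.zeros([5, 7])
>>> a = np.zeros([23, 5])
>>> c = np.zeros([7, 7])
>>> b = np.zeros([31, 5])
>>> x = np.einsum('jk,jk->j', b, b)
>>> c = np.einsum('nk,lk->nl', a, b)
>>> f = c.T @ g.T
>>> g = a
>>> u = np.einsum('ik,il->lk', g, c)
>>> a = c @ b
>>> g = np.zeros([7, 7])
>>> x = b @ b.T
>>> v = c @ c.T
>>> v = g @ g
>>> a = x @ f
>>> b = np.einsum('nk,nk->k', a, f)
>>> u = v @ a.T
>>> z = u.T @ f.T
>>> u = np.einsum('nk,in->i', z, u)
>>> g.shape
(7, 7)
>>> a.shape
(31, 7)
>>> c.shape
(23, 31)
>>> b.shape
(7,)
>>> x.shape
(31, 31)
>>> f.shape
(31, 7)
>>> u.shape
(7,)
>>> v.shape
(7, 7)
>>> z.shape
(31, 31)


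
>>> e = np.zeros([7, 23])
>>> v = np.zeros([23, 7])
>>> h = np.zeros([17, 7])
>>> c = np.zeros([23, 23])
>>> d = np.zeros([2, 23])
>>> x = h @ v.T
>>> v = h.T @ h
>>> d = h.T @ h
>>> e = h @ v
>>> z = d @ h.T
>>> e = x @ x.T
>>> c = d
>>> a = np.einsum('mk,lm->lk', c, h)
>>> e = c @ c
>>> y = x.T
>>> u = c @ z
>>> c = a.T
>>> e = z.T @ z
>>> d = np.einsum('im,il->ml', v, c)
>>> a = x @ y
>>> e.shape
(17, 17)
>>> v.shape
(7, 7)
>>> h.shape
(17, 7)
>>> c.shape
(7, 17)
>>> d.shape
(7, 17)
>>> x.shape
(17, 23)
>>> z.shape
(7, 17)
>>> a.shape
(17, 17)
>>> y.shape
(23, 17)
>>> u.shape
(7, 17)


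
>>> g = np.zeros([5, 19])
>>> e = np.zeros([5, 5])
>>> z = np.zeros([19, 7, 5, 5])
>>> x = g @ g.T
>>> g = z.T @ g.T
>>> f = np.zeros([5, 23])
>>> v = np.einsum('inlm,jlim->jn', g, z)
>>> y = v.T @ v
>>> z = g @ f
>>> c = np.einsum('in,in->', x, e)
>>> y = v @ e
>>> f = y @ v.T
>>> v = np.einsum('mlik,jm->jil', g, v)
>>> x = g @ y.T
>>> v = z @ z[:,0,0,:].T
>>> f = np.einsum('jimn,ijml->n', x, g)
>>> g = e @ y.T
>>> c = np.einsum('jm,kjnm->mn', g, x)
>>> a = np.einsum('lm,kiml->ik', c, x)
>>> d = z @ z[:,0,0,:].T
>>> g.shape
(5, 19)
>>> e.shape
(5, 5)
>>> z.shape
(5, 5, 7, 23)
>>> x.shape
(5, 5, 7, 19)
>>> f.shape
(19,)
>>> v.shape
(5, 5, 7, 5)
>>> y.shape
(19, 5)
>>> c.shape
(19, 7)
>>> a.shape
(5, 5)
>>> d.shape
(5, 5, 7, 5)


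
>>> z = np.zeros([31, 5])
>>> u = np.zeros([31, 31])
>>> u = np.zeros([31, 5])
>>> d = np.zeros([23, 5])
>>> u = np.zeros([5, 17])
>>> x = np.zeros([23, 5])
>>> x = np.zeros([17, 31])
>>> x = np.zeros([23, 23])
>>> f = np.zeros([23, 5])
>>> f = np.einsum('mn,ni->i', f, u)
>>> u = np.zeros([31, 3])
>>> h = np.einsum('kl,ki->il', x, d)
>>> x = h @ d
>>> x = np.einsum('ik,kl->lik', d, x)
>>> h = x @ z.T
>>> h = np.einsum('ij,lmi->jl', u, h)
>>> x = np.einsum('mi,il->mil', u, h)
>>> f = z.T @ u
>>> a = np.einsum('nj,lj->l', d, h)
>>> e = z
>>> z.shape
(31, 5)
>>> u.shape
(31, 3)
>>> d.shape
(23, 5)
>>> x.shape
(31, 3, 5)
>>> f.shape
(5, 3)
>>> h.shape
(3, 5)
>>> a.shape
(3,)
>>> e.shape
(31, 5)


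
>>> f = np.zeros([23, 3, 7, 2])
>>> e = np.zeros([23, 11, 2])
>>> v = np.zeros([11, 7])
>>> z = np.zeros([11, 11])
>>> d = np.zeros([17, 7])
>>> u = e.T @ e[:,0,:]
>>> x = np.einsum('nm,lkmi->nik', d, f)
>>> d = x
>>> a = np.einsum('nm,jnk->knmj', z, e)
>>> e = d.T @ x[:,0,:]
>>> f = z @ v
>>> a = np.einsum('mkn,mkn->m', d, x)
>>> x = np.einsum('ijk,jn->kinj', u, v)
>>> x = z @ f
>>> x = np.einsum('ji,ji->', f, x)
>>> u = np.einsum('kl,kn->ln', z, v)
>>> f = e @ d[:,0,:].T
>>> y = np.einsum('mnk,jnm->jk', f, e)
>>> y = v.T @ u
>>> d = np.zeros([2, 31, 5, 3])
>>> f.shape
(3, 2, 17)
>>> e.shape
(3, 2, 3)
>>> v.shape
(11, 7)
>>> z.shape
(11, 11)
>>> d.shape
(2, 31, 5, 3)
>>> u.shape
(11, 7)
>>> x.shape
()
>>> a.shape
(17,)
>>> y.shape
(7, 7)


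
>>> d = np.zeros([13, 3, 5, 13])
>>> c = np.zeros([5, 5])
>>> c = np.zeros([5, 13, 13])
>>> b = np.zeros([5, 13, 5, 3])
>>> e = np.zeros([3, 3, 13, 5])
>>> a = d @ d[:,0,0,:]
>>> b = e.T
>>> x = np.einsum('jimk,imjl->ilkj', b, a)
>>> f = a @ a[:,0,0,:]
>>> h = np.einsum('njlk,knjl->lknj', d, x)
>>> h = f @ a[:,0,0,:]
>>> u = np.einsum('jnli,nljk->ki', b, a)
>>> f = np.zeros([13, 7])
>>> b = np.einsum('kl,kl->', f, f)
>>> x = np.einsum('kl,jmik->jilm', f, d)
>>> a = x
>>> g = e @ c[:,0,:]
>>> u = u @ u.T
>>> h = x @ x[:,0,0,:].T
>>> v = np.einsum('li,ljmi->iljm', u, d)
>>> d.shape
(13, 3, 5, 13)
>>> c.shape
(5, 13, 13)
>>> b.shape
()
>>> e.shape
(3, 3, 13, 5)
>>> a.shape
(13, 5, 7, 3)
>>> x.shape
(13, 5, 7, 3)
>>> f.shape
(13, 7)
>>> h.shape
(13, 5, 7, 13)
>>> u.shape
(13, 13)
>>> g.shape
(3, 3, 13, 13)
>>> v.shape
(13, 13, 3, 5)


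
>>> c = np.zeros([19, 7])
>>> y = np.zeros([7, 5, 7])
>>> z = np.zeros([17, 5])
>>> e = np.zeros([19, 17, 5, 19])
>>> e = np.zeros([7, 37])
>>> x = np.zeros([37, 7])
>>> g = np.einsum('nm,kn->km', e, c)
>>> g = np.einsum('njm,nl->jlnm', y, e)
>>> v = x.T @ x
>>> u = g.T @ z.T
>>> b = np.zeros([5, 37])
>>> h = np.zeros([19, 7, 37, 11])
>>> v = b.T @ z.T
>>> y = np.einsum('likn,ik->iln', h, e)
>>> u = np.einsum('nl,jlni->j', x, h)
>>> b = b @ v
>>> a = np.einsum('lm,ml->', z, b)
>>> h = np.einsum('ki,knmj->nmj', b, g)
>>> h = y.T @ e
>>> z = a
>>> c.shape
(19, 7)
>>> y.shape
(7, 19, 11)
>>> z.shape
()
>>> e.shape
(7, 37)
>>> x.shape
(37, 7)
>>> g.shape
(5, 37, 7, 7)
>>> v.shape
(37, 17)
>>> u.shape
(19,)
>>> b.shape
(5, 17)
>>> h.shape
(11, 19, 37)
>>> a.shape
()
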